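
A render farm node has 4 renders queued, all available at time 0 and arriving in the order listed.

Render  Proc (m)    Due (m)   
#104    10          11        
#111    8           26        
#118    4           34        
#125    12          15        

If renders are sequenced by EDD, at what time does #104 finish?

EDD (increasing due date): #104 #125 #111 #118.
#104: 0→10

10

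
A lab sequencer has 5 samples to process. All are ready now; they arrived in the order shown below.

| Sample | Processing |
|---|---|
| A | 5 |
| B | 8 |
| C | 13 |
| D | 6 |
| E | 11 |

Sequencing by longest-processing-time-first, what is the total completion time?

150

LPT (decreasing processing time): C E B D A.
C: 0→13
E: 13→24
B: 24→32
D: 32→38
A: 38→43
Sum = 13+24+32+38+43 = 150.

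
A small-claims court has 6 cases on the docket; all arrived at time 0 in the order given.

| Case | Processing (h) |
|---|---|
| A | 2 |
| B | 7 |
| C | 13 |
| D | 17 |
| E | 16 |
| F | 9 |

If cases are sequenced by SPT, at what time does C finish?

31

SPT (increasing processing time): A B F C E D.
A: 0→2
B: 2→9
F: 9→18
C: 18→31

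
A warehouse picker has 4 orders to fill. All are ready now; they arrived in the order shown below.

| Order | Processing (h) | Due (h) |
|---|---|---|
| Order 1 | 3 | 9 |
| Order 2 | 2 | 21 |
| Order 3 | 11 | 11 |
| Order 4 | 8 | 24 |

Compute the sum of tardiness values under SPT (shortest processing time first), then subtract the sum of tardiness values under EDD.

10

SPT (increasing processing time): Order 2 Order 1 Order 4 Order 3.
Order 2: 0→2, due 21, tardiness 0
Order 1: 2→5, due 9, tardiness 0
Order 4: 5→13, due 24, tardiness 0
Order 3: 13→24, due 11, tardiness 13
Sum = 0+0+0+13 = 13.
EDD (increasing due date): Order 1 Order 3 Order 2 Order 4.
Order 1: 0→3, due 9, tardiness 0
Order 3: 3→14, due 11, tardiness 3
Order 2: 14→16, due 21, tardiness 0
Order 4: 16→24, due 24, tardiness 0
Sum = 0+3+0+0 = 3.
Difference = 13 − 3 = 10.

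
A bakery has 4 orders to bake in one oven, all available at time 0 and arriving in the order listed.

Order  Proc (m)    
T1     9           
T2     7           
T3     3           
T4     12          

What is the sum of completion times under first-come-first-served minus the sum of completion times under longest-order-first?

-17

FIFO (arrival order): T1 T2 T3 T4.
T1: 0→9
T2: 9→16
T3: 16→19
T4: 19→31
Sum = 9+16+19+31 = 75.
LPT (decreasing processing time): T4 T1 T2 T3.
T4: 0→12
T1: 12→21
T2: 21→28
T3: 28→31
Sum = 12+21+28+31 = 92.
Difference = 75 − 92 = -17.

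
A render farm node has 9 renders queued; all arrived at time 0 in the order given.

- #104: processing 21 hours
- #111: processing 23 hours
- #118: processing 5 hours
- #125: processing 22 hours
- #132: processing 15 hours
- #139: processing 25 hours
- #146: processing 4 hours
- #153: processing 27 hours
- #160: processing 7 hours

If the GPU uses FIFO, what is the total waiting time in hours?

FIFO (arrival order): #104 #111 #118 #125 #132 #139 #146 #153 #160.
#104: waits 0, runs 0→21
#111: waits 21, runs 21→44
#118: waits 44, runs 44→49
#125: waits 49, runs 49→71
#132: waits 71, runs 71→86
#139: waits 86, runs 86→111
#146: waits 111, runs 111→115
#153: waits 115, runs 115→142
#160: waits 142, runs 142→149
Sum = 0+21+44+49+71+86+111+115+142 = 639.

639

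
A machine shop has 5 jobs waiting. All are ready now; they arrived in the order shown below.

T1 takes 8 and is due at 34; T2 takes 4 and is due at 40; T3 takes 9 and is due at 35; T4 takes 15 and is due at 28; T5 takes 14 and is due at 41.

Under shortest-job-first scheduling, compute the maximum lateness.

SPT (increasing processing time): T2 T1 T3 T5 T4.
T2: 0→4, due 40, lateness -36
T1: 4→12, due 34, lateness -22
T3: 12→21, due 35, lateness -14
T5: 21→35, due 41, lateness -6
T4: 35→50, due 28, lateness 22
Maximum = 22.

22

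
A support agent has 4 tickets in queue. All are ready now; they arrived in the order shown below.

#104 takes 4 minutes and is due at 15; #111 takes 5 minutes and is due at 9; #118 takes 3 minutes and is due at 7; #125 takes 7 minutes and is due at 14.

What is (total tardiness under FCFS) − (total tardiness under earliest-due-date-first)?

FIFO (arrival order): #104 #111 #118 #125.
#104: 0→4, due 15, tardiness 0
#111: 4→9, due 9, tardiness 0
#118: 9→12, due 7, tardiness 5
#125: 12→19, due 14, tardiness 5
Sum = 0+0+5+5 = 10.
EDD (increasing due date): #118 #111 #125 #104.
#118: 0→3, due 7, tardiness 0
#111: 3→8, due 9, tardiness 0
#125: 8→15, due 14, tardiness 1
#104: 15→19, due 15, tardiness 4
Sum = 0+0+1+4 = 5.
Difference = 10 − 5 = 5.

5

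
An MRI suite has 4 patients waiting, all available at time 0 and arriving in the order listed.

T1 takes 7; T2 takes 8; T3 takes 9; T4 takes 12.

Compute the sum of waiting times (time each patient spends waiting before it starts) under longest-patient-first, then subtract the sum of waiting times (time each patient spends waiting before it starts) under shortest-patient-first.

LPT (decreasing processing time): T4 T3 T2 T1.
T4: waits 0, runs 0→12
T3: waits 12, runs 12→21
T2: waits 21, runs 21→29
T1: waits 29, runs 29→36
Sum = 0+12+21+29 = 62.
SPT (increasing processing time): T1 T2 T3 T4.
T1: waits 0, runs 0→7
T2: waits 7, runs 7→15
T3: waits 15, runs 15→24
T4: waits 24, runs 24→36
Sum = 0+7+15+24 = 46.
Difference = 62 − 46 = 16.

16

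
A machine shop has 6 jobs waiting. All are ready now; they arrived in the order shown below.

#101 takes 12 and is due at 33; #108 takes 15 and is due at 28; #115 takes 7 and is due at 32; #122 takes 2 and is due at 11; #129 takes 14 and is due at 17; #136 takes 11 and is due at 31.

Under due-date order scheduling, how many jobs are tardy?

EDD (increasing due date): #122 #129 #108 #136 #115 #101.
#122: 0→2, due 11, tardiness 0
#129: 2→16, due 17, tardiness 0
#108: 16→31, due 28, tardiness 3
#136: 31→42, due 31, tardiness 11
#115: 42→49, due 32, tardiness 17
#101: 49→61, due 33, tardiness 28
Late jobs: 4.

4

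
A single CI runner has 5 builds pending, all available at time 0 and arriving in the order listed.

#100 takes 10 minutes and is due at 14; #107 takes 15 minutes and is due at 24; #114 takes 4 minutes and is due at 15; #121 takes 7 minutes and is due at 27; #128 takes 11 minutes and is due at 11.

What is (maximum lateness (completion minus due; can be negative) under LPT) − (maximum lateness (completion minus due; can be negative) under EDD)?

12

LPT (decreasing processing time): #107 #128 #100 #121 #114.
#107: 0→15, due 24, lateness -9
#128: 15→26, due 11, lateness 15
#100: 26→36, due 14, lateness 22
#121: 36→43, due 27, lateness 16
#114: 43→47, due 15, lateness 32
Maximum = 32.
EDD (increasing due date): #128 #100 #114 #107 #121.
#128: 0→11, due 11, lateness 0
#100: 11→21, due 14, lateness 7
#114: 21→25, due 15, lateness 10
#107: 25→40, due 24, lateness 16
#121: 40→47, due 27, lateness 20
Maximum = 20.
Difference = 32 − 20 = 12.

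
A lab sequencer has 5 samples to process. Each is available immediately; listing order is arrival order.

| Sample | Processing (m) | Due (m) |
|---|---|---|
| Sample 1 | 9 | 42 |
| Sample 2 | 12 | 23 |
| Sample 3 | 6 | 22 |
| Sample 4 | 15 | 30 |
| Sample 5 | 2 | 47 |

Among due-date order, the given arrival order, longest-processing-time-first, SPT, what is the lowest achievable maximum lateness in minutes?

3

EDD (increasing due date): Sample 3 Sample 2 Sample 4 Sample 1 Sample 5.
Sample 3: 0→6, due 22, lateness -16
Sample 2: 6→18, due 23, lateness -5
Sample 4: 18→33, due 30, lateness 3
Sample 1: 33→42, due 42, lateness 0
Sample 5: 42→44, due 47, lateness -3
Maximum = 3.
FIFO (arrival order): Sample 1 Sample 2 Sample 3 Sample 4 Sample 5.
Sample 1: 0→9, due 42, lateness -33
Sample 2: 9→21, due 23, lateness -2
Sample 3: 21→27, due 22, lateness 5
Sample 4: 27→42, due 30, lateness 12
Sample 5: 42→44, due 47, lateness -3
Maximum = 12.
LPT (decreasing processing time): Sample 4 Sample 2 Sample 1 Sample 3 Sample 5.
Sample 4: 0→15, due 30, lateness -15
Sample 2: 15→27, due 23, lateness 4
Sample 1: 27→36, due 42, lateness -6
Sample 3: 36→42, due 22, lateness 20
Sample 5: 42→44, due 47, lateness -3
Maximum = 20.
SPT (increasing processing time): Sample 5 Sample 3 Sample 1 Sample 2 Sample 4.
Sample 5: 0→2, due 47, lateness -45
Sample 3: 2→8, due 22, lateness -14
Sample 1: 8→17, due 42, lateness -25
Sample 2: 17→29, due 23, lateness 6
Sample 4: 29→44, due 30, lateness 14
Maximum = 14.
EDD 3, FIFO 12, LPT 20, SPT 14 → minimum 3.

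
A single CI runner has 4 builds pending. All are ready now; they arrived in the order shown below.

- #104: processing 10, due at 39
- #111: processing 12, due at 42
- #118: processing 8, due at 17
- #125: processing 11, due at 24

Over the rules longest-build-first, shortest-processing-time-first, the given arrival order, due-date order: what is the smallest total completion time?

LPT (decreasing processing time): #111 #125 #104 #118.
#111: 0→12
#125: 12→23
#104: 23→33
#118: 33→41
Sum = 12+23+33+41 = 109.
SPT (increasing processing time): #118 #104 #125 #111.
#118: 0→8
#104: 8→18
#125: 18→29
#111: 29→41
Sum = 8+18+29+41 = 96.
FIFO (arrival order): #104 #111 #118 #125.
#104: 0→10
#111: 10→22
#118: 22→30
#125: 30→41
Sum = 10+22+30+41 = 103.
EDD (increasing due date): #118 #125 #104 #111.
#118: 0→8
#125: 8→19
#104: 19→29
#111: 29→41
Sum = 8+19+29+41 = 97.
LPT 109, SPT 96, FIFO 103, EDD 97 → minimum 96.

96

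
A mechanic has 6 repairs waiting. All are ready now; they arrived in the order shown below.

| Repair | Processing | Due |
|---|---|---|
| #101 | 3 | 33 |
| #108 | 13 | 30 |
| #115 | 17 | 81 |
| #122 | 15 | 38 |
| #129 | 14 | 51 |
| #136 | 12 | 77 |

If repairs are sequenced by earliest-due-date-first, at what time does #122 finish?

31

EDD (increasing due date): #108 #101 #122 #129 #136 #115.
#108: 0→13
#101: 13→16
#122: 16→31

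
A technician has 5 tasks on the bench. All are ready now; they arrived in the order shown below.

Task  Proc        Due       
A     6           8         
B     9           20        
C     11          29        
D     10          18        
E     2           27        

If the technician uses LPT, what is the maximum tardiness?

LPT (decreasing processing time): C D B A E.
C: 0→11, due 29, tardiness 0
D: 11→21, due 18, tardiness 3
B: 21→30, due 20, tardiness 10
A: 30→36, due 8, tardiness 28
E: 36→38, due 27, tardiness 11
Maximum = 28.

28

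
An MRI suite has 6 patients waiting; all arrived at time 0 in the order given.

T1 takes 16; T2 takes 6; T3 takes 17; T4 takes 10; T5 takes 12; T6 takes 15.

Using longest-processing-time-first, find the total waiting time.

228

LPT (decreasing processing time): T3 T1 T6 T5 T4 T2.
T3: waits 0, runs 0→17
T1: waits 17, runs 17→33
T6: waits 33, runs 33→48
T5: waits 48, runs 48→60
T4: waits 60, runs 60→70
T2: waits 70, runs 70→76
Sum = 0+17+33+48+60+70 = 228.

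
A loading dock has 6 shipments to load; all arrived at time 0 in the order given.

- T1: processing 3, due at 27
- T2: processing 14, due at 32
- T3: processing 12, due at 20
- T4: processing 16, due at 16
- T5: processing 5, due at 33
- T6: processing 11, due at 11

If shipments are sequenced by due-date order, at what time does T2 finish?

EDD (increasing due date): T6 T4 T3 T1 T2 T5.
T6: 0→11
T4: 11→27
T3: 27→39
T1: 39→42
T2: 42→56

56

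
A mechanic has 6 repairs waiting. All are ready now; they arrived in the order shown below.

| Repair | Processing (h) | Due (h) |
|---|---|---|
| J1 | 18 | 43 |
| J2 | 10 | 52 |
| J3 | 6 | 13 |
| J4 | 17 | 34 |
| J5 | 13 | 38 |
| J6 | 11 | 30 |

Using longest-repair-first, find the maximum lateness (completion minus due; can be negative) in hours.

LPT (decreasing processing time): J1 J4 J5 J6 J2 J3.
J1: 0→18, due 43, lateness -25
J4: 18→35, due 34, lateness 1
J5: 35→48, due 38, lateness 10
J6: 48→59, due 30, lateness 29
J2: 59→69, due 52, lateness 17
J3: 69→75, due 13, lateness 62
Maximum = 62.

62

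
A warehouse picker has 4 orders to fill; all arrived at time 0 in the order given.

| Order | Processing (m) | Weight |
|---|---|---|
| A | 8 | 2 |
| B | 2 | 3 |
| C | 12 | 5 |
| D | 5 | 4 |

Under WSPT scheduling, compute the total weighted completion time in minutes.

WSPT (decreasing weight/processing-time ratio): B D C A.
B: finishes 2, weight 3, w·C = 6
D: finishes 7, weight 4, w·C = 28
C: finishes 19, weight 5, w·C = 95
A: finishes 27, weight 2, w·C = 54
Sum = 6+28+95+54 = 183.

183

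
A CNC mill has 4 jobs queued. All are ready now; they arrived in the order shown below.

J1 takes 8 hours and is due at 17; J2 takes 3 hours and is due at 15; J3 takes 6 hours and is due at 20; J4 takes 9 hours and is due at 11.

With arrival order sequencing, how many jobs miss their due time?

1

FIFO (arrival order): J1 J2 J3 J4.
J1: 0→8, due 17, tardiness 0
J2: 8→11, due 15, tardiness 0
J3: 11→17, due 20, tardiness 0
J4: 17→26, due 11, tardiness 15
Late jobs: 1.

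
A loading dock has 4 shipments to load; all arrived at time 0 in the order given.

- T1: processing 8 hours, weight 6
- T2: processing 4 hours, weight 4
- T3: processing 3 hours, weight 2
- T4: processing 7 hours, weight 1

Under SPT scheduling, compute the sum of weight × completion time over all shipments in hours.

SPT (increasing processing time): T3 T2 T4 T1.
T3: finishes 3, weight 2, w·C = 6
T2: finishes 7, weight 4, w·C = 28
T4: finishes 14, weight 1, w·C = 14
T1: finishes 22, weight 6, w·C = 132
Sum = 6+28+14+132 = 180.

180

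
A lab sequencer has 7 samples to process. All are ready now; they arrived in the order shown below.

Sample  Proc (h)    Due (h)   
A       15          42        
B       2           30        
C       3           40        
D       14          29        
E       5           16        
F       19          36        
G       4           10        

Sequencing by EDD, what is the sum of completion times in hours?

EDD (increasing due date): G E D B F C A.
G: 0→4
E: 4→9
D: 9→23
B: 23→25
F: 25→44
C: 44→47
A: 47→62
Sum = 4+9+23+25+44+47+62 = 214.

214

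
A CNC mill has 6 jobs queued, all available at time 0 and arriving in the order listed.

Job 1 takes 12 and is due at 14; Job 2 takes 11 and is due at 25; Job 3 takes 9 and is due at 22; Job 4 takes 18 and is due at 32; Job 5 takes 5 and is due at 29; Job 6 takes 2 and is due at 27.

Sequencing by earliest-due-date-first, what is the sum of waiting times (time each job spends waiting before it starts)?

EDD (increasing due date): Job 1 Job 3 Job 2 Job 6 Job 5 Job 4.
Job 1: waits 0, runs 0→12
Job 3: waits 12, runs 12→21
Job 2: waits 21, runs 21→32
Job 6: waits 32, runs 32→34
Job 5: waits 34, runs 34→39
Job 4: waits 39, runs 39→57
Sum = 0+12+21+32+34+39 = 138.

138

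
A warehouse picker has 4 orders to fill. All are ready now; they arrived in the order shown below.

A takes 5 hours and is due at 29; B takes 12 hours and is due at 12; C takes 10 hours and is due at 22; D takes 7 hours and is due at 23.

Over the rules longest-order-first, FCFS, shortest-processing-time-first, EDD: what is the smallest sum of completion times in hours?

LPT (decreasing processing time): B C D A.
B: 0→12
C: 12→22
D: 22→29
A: 29→34
Sum = 12+22+29+34 = 97.
FIFO (arrival order): A B C D.
A: 0→5
B: 5→17
C: 17→27
D: 27→34
Sum = 5+17+27+34 = 83.
SPT (increasing processing time): A D C B.
A: 0→5
D: 5→12
C: 12→22
B: 22→34
Sum = 5+12+22+34 = 73.
EDD (increasing due date): B C D A.
B: 0→12
C: 12→22
D: 22→29
A: 29→34
Sum = 12+22+29+34 = 97.
LPT 97, FIFO 83, SPT 73, EDD 97 → minimum 73.

73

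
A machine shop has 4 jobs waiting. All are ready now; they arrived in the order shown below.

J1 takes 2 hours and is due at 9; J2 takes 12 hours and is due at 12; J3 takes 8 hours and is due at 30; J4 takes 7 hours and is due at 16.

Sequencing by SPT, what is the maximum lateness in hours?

17

SPT (increasing processing time): J1 J4 J3 J2.
J1: 0→2, due 9, lateness -7
J4: 2→9, due 16, lateness -7
J3: 9→17, due 30, lateness -13
J2: 17→29, due 12, lateness 17
Maximum = 17.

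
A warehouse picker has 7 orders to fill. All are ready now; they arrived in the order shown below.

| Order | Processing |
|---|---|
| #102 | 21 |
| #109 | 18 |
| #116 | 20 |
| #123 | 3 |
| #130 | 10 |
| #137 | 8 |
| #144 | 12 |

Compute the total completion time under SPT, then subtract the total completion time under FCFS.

-143

SPT (increasing processing time): #123 #137 #130 #144 #109 #116 #102.
#123: 0→3
#137: 3→11
#130: 11→21
#144: 21→33
#109: 33→51
#116: 51→71
#102: 71→92
Sum = 3+11+21+33+51+71+92 = 282.
FIFO (arrival order): #102 #109 #116 #123 #130 #137 #144.
#102: 0→21
#109: 21→39
#116: 39→59
#123: 59→62
#130: 62→72
#137: 72→80
#144: 80→92
Sum = 21+39+59+62+72+80+92 = 425.
Difference = 282 − 425 = -143.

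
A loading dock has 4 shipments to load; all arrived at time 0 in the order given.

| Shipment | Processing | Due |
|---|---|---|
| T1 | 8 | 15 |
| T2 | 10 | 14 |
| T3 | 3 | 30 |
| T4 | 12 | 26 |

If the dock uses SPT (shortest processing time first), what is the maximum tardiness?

7

SPT (increasing processing time): T3 T1 T2 T4.
T3: 0→3, due 30, tardiness 0
T1: 3→11, due 15, tardiness 0
T2: 11→21, due 14, tardiness 7
T4: 21→33, due 26, tardiness 7
Maximum = 7.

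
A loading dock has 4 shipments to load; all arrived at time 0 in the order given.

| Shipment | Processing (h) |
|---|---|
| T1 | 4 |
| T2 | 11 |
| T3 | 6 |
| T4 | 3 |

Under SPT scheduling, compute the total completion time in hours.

47

SPT (increasing processing time): T4 T1 T3 T2.
T4: 0→3
T1: 3→7
T3: 7→13
T2: 13→24
Sum = 3+7+13+24 = 47.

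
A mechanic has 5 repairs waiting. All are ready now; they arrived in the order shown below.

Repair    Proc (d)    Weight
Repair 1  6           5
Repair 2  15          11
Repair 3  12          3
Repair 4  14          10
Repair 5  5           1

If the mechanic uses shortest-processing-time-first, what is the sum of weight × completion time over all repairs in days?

SPT (increasing processing time): Repair 5 Repair 1 Repair 3 Repair 4 Repair 2.
Repair 5: finishes 5, weight 1, w·C = 5
Repair 1: finishes 11, weight 5, w·C = 55
Repair 3: finishes 23, weight 3, w·C = 69
Repair 4: finishes 37, weight 10, w·C = 370
Repair 2: finishes 52, weight 11, w·C = 572
Sum = 5+55+69+370+572 = 1071.

1071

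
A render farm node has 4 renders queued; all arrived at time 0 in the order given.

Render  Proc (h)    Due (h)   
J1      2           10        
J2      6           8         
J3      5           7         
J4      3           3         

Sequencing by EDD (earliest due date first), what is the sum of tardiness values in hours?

13

EDD (increasing due date): J4 J3 J2 J1.
J4: 0→3, due 3, tardiness 0
J3: 3→8, due 7, tardiness 1
J2: 8→14, due 8, tardiness 6
J1: 14→16, due 10, tardiness 6
Sum = 0+1+6+6 = 13.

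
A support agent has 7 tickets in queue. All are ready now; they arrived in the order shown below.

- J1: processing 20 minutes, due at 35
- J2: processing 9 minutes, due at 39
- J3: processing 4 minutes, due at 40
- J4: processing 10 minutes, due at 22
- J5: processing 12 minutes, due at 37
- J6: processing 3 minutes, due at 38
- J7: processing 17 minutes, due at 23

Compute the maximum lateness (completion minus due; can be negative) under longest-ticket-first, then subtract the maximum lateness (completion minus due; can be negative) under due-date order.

LPT (decreasing processing time): J1 J7 J5 J4 J2 J3 J6.
J1: 0→20, due 35, lateness -15
J7: 20→37, due 23, lateness 14
J5: 37→49, due 37, lateness 12
J4: 49→59, due 22, lateness 37
J2: 59→68, due 39, lateness 29
J3: 68→72, due 40, lateness 32
J6: 72→75, due 38, lateness 37
Maximum = 37.
EDD (increasing due date): J4 J7 J1 J5 J6 J2 J3.
J4: 0→10, due 22, lateness -12
J7: 10→27, due 23, lateness 4
J1: 27→47, due 35, lateness 12
J5: 47→59, due 37, lateness 22
J6: 59→62, due 38, lateness 24
J2: 62→71, due 39, lateness 32
J3: 71→75, due 40, lateness 35
Maximum = 35.
Difference = 37 − 35 = 2.

2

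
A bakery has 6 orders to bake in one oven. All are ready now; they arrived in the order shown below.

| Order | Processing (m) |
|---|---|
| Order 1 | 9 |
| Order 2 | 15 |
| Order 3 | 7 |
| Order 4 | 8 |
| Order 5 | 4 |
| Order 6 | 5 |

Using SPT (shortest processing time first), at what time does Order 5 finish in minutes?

4

SPT (increasing processing time): Order 5 Order 6 Order 3 Order 4 Order 1 Order 2.
Order 5: 0→4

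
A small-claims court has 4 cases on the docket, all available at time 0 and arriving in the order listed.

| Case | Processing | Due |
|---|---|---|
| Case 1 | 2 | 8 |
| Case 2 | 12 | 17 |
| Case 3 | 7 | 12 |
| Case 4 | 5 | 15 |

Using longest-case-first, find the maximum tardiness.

LPT (decreasing processing time): Case 2 Case 3 Case 4 Case 1.
Case 2: 0→12, due 17, tardiness 0
Case 3: 12→19, due 12, tardiness 7
Case 4: 19→24, due 15, tardiness 9
Case 1: 24→26, due 8, tardiness 18
Maximum = 18.

18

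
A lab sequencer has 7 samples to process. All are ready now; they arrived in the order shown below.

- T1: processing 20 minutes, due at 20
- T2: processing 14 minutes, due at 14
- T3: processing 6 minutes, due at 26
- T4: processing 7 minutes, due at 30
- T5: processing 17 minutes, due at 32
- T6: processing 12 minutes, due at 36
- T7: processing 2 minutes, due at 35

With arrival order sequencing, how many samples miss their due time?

FIFO (arrival order): T1 T2 T3 T4 T5 T6 T7.
T1: 0→20, due 20, tardiness 0
T2: 20→34, due 14, tardiness 20
T3: 34→40, due 26, tardiness 14
T4: 40→47, due 30, tardiness 17
T5: 47→64, due 32, tardiness 32
T6: 64→76, due 36, tardiness 40
T7: 76→78, due 35, tardiness 43
Late samples: 6.

6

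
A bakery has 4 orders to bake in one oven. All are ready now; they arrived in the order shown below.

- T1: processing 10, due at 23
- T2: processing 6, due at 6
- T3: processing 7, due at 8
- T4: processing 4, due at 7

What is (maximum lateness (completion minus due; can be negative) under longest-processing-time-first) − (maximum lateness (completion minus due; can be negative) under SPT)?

11

LPT (decreasing processing time): T1 T3 T2 T4.
T1: 0→10, due 23, lateness -13
T3: 10→17, due 8, lateness 9
T2: 17→23, due 6, lateness 17
T4: 23→27, due 7, lateness 20
Maximum = 20.
SPT (increasing processing time): T4 T2 T3 T1.
T4: 0→4, due 7, lateness -3
T2: 4→10, due 6, lateness 4
T3: 10→17, due 8, lateness 9
T1: 17→27, due 23, lateness 4
Maximum = 9.
Difference = 20 − 9 = 11.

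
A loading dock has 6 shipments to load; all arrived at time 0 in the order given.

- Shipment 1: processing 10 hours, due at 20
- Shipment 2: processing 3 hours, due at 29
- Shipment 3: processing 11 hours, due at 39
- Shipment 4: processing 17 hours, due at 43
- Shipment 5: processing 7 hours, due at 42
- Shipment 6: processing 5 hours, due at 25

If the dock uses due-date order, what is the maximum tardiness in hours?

EDD (increasing due date): Shipment 1 Shipment 6 Shipment 2 Shipment 3 Shipment 5 Shipment 4.
Shipment 1: 0→10, due 20, tardiness 0
Shipment 6: 10→15, due 25, tardiness 0
Shipment 2: 15→18, due 29, tardiness 0
Shipment 3: 18→29, due 39, tardiness 0
Shipment 5: 29→36, due 42, tardiness 0
Shipment 4: 36→53, due 43, tardiness 10
Maximum = 10.

10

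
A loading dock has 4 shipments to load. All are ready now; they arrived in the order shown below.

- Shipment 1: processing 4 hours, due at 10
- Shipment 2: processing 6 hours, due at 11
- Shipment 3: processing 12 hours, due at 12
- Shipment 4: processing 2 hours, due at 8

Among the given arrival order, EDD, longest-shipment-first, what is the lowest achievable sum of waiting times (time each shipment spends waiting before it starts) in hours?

20

FIFO (arrival order): Shipment 1 Shipment 2 Shipment 3 Shipment 4.
Shipment 1: waits 0, runs 0→4
Shipment 2: waits 4, runs 4→10
Shipment 3: waits 10, runs 10→22
Shipment 4: waits 22, runs 22→24
Sum = 0+4+10+22 = 36.
EDD (increasing due date): Shipment 4 Shipment 1 Shipment 2 Shipment 3.
Shipment 4: waits 0, runs 0→2
Shipment 1: waits 2, runs 2→6
Shipment 2: waits 6, runs 6→12
Shipment 3: waits 12, runs 12→24
Sum = 0+2+6+12 = 20.
LPT (decreasing processing time): Shipment 3 Shipment 2 Shipment 1 Shipment 4.
Shipment 3: waits 0, runs 0→12
Shipment 2: waits 12, runs 12→18
Shipment 1: waits 18, runs 18→22
Shipment 4: waits 22, runs 22→24
Sum = 0+12+18+22 = 52.
FIFO 36, EDD 20, LPT 52 → minimum 20.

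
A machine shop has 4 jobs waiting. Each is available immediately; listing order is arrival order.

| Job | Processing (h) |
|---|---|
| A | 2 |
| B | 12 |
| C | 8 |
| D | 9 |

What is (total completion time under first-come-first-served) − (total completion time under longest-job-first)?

-24

FIFO (arrival order): A B C D.
A: 0→2
B: 2→14
C: 14→22
D: 22→31
Sum = 2+14+22+31 = 69.
LPT (decreasing processing time): B D C A.
B: 0→12
D: 12→21
C: 21→29
A: 29→31
Sum = 12+21+29+31 = 93.
Difference = 69 − 93 = -24.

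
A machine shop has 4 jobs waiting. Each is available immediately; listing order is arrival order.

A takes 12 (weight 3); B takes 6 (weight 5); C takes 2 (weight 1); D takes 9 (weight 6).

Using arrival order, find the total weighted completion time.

FIFO (arrival order): A B C D.
A: finishes 12, weight 3, w·C = 36
B: finishes 18, weight 5, w·C = 90
C: finishes 20, weight 1, w·C = 20
D: finishes 29, weight 6, w·C = 174
Sum = 36+90+20+174 = 320.

320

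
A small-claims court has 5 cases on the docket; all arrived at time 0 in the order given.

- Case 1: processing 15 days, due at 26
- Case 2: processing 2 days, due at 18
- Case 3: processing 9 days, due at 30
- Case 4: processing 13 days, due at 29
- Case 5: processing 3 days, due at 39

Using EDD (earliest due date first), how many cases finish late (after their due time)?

3

EDD (increasing due date): Case 2 Case 1 Case 4 Case 3 Case 5.
Case 2: 0→2, due 18, tardiness 0
Case 1: 2→17, due 26, tardiness 0
Case 4: 17→30, due 29, tardiness 1
Case 3: 30→39, due 30, tardiness 9
Case 5: 39→42, due 39, tardiness 3
Late cases: 3.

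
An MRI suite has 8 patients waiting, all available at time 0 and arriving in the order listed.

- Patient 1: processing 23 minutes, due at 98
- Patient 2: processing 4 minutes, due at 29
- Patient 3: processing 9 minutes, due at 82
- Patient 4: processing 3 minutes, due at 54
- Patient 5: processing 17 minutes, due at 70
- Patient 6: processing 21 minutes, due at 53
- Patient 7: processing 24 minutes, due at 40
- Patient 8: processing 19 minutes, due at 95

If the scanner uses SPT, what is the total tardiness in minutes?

SPT (increasing processing time): Patient 4 Patient 2 Patient 3 Patient 5 Patient 8 Patient 6 Patient 1 Patient 7.
Patient 4: 0→3, due 54, tardiness 0
Patient 2: 3→7, due 29, tardiness 0
Patient 3: 7→16, due 82, tardiness 0
Patient 5: 16→33, due 70, tardiness 0
Patient 8: 33→52, due 95, tardiness 0
Patient 6: 52→73, due 53, tardiness 20
Patient 1: 73→96, due 98, tardiness 0
Patient 7: 96→120, due 40, tardiness 80
Sum = 0+0+0+0+0+20+0+80 = 100.

100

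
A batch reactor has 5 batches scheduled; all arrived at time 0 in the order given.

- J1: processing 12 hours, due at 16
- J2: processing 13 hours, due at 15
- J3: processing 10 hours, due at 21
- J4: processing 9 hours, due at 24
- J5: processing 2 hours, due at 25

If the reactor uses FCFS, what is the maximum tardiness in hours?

FIFO (arrival order): J1 J2 J3 J4 J5.
J1: 0→12, due 16, tardiness 0
J2: 12→25, due 15, tardiness 10
J3: 25→35, due 21, tardiness 14
J4: 35→44, due 24, tardiness 20
J5: 44→46, due 25, tardiness 21
Maximum = 21.

21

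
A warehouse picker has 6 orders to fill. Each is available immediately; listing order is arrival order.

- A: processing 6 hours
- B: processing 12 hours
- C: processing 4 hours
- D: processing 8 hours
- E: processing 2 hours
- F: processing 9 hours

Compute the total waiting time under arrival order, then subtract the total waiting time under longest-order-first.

FIFO (arrival order): A B C D E F.
A: waits 0, runs 0→6
B: waits 6, runs 6→18
C: waits 18, runs 18→22
D: waits 22, runs 22→30
E: waits 30, runs 30→32
F: waits 32, runs 32→41
Sum = 0+6+18+22+30+32 = 108.
LPT (decreasing processing time): B F D A C E.
B: waits 0, runs 0→12
F: waits 12, runs 12→21
D: waits 21, runs 21→29
A: waits 29, runs 29→35
C: waits 35, runs 35→39
E: waits 39, runs 39→41
Sum = 0+12+21+29+35+39 = 136.
Difference = 108 − 136 = -28.

-28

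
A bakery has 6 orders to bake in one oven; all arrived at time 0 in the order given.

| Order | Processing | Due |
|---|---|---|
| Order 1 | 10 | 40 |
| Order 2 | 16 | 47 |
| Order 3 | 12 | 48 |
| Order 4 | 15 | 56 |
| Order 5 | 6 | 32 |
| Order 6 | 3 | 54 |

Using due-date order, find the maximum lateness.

6

EDD (increasing due date): Order 5 Order 1 Order 2 Order 3 Order 6 Order 4.
Order 5: 0→6, due 32, lateness -26
Order 1: 6→16, due 40, lateness -24
Order 2: 16→32, due 47, lateness -15
Order 3: 32→44, due 48, lateness -4
Order 6: 44→47, due 54, lateness -7
Order 4: 47→62, due 56, lateness 6
Maximum = 6.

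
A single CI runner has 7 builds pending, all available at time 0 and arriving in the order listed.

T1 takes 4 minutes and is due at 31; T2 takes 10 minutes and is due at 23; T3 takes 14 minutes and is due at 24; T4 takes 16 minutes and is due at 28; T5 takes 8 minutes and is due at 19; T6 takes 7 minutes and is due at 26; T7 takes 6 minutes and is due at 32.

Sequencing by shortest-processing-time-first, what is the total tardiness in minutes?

80

SPT (increasing processing time): T1 T7 T6 T5 T2 T3 T4.
T1: 0→4, due 31, tardiness 0
T7: 4→10, due 32, tardiness 0
T6: 10→17, due 26, tardiness 0
T5: 17→25, due 19, tardiness 6
T2: 25→35, due 23, tardiness 12
T3: 35→49, due 24, tardiness 25
T4: 49→65, due 28, tardiness 37
Sum = 0+0+0+6+12+25+37 = 80.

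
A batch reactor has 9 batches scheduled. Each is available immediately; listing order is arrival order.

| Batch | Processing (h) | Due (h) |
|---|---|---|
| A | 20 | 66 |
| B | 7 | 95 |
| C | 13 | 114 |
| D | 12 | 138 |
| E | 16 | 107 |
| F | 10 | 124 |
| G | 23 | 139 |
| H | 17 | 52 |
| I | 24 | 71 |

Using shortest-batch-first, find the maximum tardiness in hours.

SPT (increasing processing time): B F D C E H A G I.
B: 0→7, due 95, tardiness 0
F: 7→17, due 124, tardiness 0
D: 17→29, due 138, tardiness 0
C: 29→42, due 114, tardiness 0
E: 42→58, due 107, tardiness 0
H: 58→75, due 52, tardiness 23
A: 75→95, due 66, tardiness 29
G: 95→118, due 139, tardiness 0
I: 118→142, due 71, tardiness 71
Maximum = 71.

71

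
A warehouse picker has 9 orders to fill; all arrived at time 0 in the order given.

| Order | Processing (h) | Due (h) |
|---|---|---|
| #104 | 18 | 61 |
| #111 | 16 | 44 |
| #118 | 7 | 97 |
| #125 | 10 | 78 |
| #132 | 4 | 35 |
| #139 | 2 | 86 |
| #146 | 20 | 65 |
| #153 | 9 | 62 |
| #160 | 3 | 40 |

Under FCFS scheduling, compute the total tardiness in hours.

FIFO (arrival order): #104 #111 #118 #125 #132 #139 #146 #153 #160.
#104: 0→18, due 61, tardiness 0
#111: 18→34, due 44, tardiness 0
#118: 34→41, due 97, tardiness 0
#125: 41→51, due 78, tardiness 0
#132: 51→55, due 35, tardiness 20
#139: 55→57, due 86, tardiness 0
#146: 57→77, due 65, tardiness 12
#153: 77→86, due 62, tardiness 24
#160: 86→89, due 40, tardiness 49
Sum = 0+0+0+0+20+0+12+24+49 = 105.

105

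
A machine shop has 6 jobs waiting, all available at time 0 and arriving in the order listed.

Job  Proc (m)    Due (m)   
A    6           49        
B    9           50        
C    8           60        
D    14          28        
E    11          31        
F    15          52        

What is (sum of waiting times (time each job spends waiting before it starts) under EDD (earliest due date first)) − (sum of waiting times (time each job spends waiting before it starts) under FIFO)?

36

EDD (increasing due date): D E A B F C.
D: waits 0, runs 0→14
E: waits 14, runs 14→25
A: waits 25, runs 25→31
B: waits 31, runs 31→40
F: waits 40, runs 40→55
C: waits 55, runs 55→63
Sum = 0+14+25+31+40+55 = 165.
FIFO (arrival order): A B C D E F.
A: waits 0, runs 0→6
B: waits 6, runs 6→15
C: waits 15, runs 15→23
D: waits 23, runs 23→37
E: waits 37, runs 37→48
F: waits 48, runs 48→63
Sum = 0+6+15+23+37+48 = 129.
Difference = 165 − 129 = 36.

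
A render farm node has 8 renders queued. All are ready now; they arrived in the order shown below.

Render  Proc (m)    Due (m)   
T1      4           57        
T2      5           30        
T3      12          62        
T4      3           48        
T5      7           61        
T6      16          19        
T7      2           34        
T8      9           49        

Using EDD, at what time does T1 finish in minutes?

39

EDD (increasing due date): T6 T2 T7 T4 T8 T1 T5 T3.
T6: 0→16
T2: 16→21
T7: 21→23
T4: 23→26
T8: 26→35
T1: 35→39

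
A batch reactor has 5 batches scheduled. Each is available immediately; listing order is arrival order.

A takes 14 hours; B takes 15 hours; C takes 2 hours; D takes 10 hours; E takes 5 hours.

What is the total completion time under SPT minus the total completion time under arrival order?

-58

SPT (increasing processing time): C E D A B.
C: 0→2
E: 2→7
D: 7→17
A: 17→31
B: 31→46
Sum = 2+7+17+31+46 = 103.
FIFO (arrival order): A B C D E.
A: 0→14
B: 14→29
C: 29→31
D: 31→41
E: 41→46
Sum = 14+29+31+41+46 = 161.
Difference = 103 − 161 = -58.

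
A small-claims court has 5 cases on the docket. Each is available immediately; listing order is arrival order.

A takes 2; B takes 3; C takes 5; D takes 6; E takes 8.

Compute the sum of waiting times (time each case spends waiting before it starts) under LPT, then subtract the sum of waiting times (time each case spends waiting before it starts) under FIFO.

30

LPT (decreasing processing time): E D C B A.
E: waits 0, runs 0→8
D: waits 8, runs 8→14
C: waits 14, runs 14→19
B: waits 19, runs 19→22
A: waits 22, runs 22→24
Sum = 0+8+14+19+22 = 63.
FIFO (arrival order): A B C D E.
A: waits 0, runs 0→2
B: waits 2, runs 2→5
C: waits 5, runs 5→10
D: waits 10, runs 10→16
E: waits 16, runs 16→24
Sum = 0+2+5+10+16 = 33.
Difference = 63 − 33 = 30.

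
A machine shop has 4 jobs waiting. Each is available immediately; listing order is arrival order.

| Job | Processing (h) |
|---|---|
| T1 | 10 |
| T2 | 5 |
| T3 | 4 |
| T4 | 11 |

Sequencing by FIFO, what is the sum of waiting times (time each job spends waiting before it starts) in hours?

FIFO (arrival order): T1 T2 T3 T4.
T1: waits 0, runs 0→10
T2: waits 10, runs 10→15
T3: waits 15, runs 15→19
T4: waits 19, runs 19→30
Sum = 0+10+15+19 = 44.

44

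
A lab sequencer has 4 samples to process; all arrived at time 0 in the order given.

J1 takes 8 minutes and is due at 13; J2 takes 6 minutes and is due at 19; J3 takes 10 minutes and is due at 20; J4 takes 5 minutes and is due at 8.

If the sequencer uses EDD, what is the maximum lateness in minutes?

9

EDD (increasing due date): J4 J1 J2 J3.
J4: 0→5, due 8, lateness -3
J1: 5→13, due 13, lateness 0
J2: 13→19, due 19, lateness 0
J3: 19→29, due 20, lateness 9
Maximum = 9.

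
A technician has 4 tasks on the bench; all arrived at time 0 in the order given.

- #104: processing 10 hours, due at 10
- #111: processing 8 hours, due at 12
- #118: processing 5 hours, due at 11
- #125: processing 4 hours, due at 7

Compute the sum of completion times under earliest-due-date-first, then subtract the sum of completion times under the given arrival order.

-14

EDD (increasing due date): #125 #104 #118 #111.
#125: 0→4
#104: 4→14
#118: 14→19
#111: 19→27
Sum = 4+14+19+27 = 64.
FIFO (arrival order): #104 #111 #118 #125.
#104: 0→10
#111: 10→18
#118: 18→23
#125: 23→27
Sum = 10+18+23+27 = 78.
Difference = 64 − 78 = -14.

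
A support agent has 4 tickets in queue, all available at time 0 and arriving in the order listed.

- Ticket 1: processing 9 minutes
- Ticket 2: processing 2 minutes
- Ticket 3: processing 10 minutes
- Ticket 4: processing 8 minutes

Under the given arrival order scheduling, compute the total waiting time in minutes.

FIFO (arrival order): Ticket 1 Ticket 2 Ticket 3 Ticket 4.
Ticket 1: waits 0, runs 0→9
Ticket 2: waits 9, runs 9→11
Ticket 3: waits 11, runs 11→21
Ticket 4: waits 21, runs 21→29
Sum = 0+9+11+21 = 41.

41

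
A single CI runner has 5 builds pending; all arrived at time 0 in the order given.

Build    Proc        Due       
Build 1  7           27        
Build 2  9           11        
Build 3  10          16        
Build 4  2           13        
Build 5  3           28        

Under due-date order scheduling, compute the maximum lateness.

5

EDD (increasing due date): Build 2 Build 4 Build 3 Build 1 Build 5.
Build 2: 0→9, due 11, lateness -2
Build 4: 9→11, due 13, lateness -2
Build 3: 11→21, due 16, lateness 5
Build 1: 21→28, due 27, lateness 1
Build 5: 28→31, due 28, lateness 3
Maximum = 5.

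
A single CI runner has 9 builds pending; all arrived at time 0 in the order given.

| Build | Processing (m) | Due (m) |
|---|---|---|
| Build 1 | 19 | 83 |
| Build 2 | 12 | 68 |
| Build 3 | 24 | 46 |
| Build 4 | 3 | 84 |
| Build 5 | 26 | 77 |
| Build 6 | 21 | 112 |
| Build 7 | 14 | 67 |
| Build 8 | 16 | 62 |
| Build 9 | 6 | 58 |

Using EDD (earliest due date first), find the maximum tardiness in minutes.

36

EDD (increasing due date): Build 3 Build 9 Build 8 Build 7 Build 2 Build 5 Build 1 Build 4 Build 6.
Build 3: 0→24, due 46, tardiness 0
Build 9: 24→30, due 58, tardiness 0
Build 8: 30→46, due 62, tardiness 0
Build 7: 46→60, due 67, tardiness 0
Build 2: 60→72, due 68, tardiness 4
Build 5: 72→98, due 77, tardiness 21
Build 1: 98→117, due 83, tardiness 34
Build 4: 117→120, due 84, tardiness 36
Build 6: 120→141, due 112, tardiness 29
Maximum = 36.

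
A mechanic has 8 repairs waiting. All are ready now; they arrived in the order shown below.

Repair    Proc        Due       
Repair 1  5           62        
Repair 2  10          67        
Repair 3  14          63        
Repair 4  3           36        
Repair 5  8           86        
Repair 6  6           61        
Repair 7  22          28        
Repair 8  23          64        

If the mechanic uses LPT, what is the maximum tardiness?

LPT (decreasing processing time): Repair 8 Repair 7 Repair 3 Repair 2 Repair 5 Repair 6 Repair 1 Repair 4.
Repair 8: 0→23, due 64, tardiness 0
Repair 7: 23→45, due 28, tardiness 17
Repair 3: 45→59, due 63, tardiness 0
Repair 2: 59→69, due 67, tardiness 2
Repair 5: 69→77, due 86, tardiness 0
Repair 6: 77→83, due 61, tardiness 22
Repair 1: 83→88, due 62, tardiness 26
Repair 4: 88→91, due 36, tardiness 55
Maximum = 55.

55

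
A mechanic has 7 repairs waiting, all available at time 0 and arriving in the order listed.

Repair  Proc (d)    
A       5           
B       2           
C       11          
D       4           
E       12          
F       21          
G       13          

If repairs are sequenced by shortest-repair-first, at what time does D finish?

6

SPT (increasing processing time): B D A C E G F.
B: 0→2
D: 2→6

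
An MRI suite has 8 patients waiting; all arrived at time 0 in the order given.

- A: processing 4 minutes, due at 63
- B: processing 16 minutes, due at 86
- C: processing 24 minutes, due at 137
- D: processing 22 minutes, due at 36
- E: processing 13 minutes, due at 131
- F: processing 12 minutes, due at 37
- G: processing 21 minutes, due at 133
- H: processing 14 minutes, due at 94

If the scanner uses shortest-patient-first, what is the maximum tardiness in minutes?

66

SPT (increasing processing time): A F E H B G D C.
A: 0→4, due 63, tardiness 0
F: 4→16, due 37, tardiness 0
E: 16→29, due 131, tardiness 0
H: 29→43, due 94, tardiness 0
B: 43→59, due 86, tardiness 0
G: 59→80, due 133, tardiness 0
D: 80→102, due 36, tardiness 66
C: 102→126, due 137, tardiness 0
Maximum = 66.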